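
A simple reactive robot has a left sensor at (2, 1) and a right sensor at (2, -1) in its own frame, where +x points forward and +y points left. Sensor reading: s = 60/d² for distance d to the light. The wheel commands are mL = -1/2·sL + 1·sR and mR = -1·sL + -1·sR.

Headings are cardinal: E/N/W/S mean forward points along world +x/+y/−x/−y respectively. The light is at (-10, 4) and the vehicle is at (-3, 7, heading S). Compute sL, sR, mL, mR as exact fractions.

left sensor world pos  = (-2, 5); dL² = 65
right sensor world pos = (-4, 5); dR² = 37
sL = 60/65 = 12/13
sR = 60/37 = 60/37
mL = -1/2·sL + 1·sR = 558/481
mR = -1·sL + -1·sR = -1224/481

12/13 60/37 558/481 -1224/481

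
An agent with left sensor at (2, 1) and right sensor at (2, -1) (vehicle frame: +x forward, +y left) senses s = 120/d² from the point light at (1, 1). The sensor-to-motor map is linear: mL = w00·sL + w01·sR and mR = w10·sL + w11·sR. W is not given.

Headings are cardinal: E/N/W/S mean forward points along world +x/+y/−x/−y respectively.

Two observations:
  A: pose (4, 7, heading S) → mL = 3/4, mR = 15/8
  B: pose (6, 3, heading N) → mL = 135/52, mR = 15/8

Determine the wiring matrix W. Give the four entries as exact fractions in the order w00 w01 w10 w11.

1 -1/2 1/2 0

obs A: pose=(4,7,S) → sL=15/4, sR=6, mL=3/4, mR=15/8
obs B: pose=(6,3,N) → sL=15/4, sR=30/13, mL=135/52, mR=15/8
sensor matrix S = [[15/4, 6], [15/4, 30/13]]; det S = -180/13
solve [mL_A; mL_B] = S·[w00; w01] and [mR_A; mR_B] = S·[w10; w11]:
  w00 = 1, w01 = -1/2, w10 = 1/2, w11 = 0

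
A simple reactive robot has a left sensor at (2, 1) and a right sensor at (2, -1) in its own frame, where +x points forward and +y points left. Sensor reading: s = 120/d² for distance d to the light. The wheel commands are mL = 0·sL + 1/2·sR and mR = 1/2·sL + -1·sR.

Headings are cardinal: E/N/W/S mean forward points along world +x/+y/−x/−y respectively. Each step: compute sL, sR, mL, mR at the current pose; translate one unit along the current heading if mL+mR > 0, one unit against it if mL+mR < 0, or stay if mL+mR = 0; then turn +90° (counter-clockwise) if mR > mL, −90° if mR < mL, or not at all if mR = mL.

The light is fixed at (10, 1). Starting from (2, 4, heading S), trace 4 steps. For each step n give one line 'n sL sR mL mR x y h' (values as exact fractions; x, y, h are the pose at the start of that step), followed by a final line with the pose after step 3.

n=0: pose=(2,4,S); sL=12/5, sR=60/41; mL=30/41, mR=-54/205; mL+mR=96/205 → advance +1; mR−mL=-204/205 → turn -1·90°
n=1: pose=(2,3,W); sL=120/101, sR=120/109; mL=60/109, mR=-5580/11009; mL+mR=480/11009 → advance +1; mR−mL=-11640/11009 → turn -1·90°
n=2: pose=(1,3,N); sL=30/29, sR=3/2; mL=3/4, mR=-57/58; mL+mR=-27/116 → advance -1; mR−mL=-201/116 → turn -1·90°
n=3: pose=(1,2,E); sL=120/53, sR=120/49; mL=60/49, mR=-3420/2597; mL+mR=-240/2597 → advance -1; mR−mL=-6600/2597 → turn -1·90°

0 12/5 60/41 30/41 -54/205 2 4 S
1 120/101 120/109 60/109 -5580/11009 2 3 W
2 30/29 3/2 3/4 -57/58 1 3 N
3 120/53 120/49 60/49 -3420/2597 1 2 E
final 0 2 S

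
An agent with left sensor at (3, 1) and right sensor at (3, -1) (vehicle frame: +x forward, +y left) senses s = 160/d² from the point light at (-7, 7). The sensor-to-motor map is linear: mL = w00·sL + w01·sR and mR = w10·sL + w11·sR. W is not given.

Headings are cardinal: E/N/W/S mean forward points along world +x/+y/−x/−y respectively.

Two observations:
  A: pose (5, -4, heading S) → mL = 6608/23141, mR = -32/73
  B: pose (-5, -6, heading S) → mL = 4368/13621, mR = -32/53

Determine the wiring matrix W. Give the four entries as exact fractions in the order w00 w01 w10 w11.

-1/2 1 -1 0

obs A: pose=(5,-4,S) → sL=32/73, sR=160/317, mL=6608/23141, mR=-32/73
obs B: pose=(-5,-6,S) → sL=32/53, sR=160/257, mL=4368/13621, mR=-32/53
sensor matrix S = [[32/73, 160/317], [32/53, 160/257]]; det S = -10035200/315203561
solve [mL_A; mL_B] = S·[w00; w01] and [mR_A; mR_B] = S·[w10; w11]:
  w00 = -1/2, w01 = 1, w10 = -1, w11 = 0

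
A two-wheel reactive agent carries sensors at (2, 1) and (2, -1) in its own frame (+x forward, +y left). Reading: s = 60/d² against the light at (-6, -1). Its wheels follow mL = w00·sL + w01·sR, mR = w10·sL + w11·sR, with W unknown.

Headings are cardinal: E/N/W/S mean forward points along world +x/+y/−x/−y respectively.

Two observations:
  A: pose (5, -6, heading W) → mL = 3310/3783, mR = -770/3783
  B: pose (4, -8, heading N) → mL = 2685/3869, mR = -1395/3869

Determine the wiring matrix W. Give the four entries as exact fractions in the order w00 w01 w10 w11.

1/2 1 -1 1/2

obs A: pose=(5,-6,W) → sL=20/39, sR=60/97, mL=3310/3783, mR=-770/3783
obs B: pose=(4,-8,N) → sL=30/53, sR=30/73, mL=2685/3869, mR=-1395/3869
sensor matrix S = [[20/39, 60/97], [30/53, 30/73]]; det S = -680000/4878809
solve [mL_A; mL_B] = S·[w00; w01] and [mR_A; mR_B] = S·[w10; w11]:
  w00 = 1/2, w01 = 1, w10 = -1, w11 = 1/2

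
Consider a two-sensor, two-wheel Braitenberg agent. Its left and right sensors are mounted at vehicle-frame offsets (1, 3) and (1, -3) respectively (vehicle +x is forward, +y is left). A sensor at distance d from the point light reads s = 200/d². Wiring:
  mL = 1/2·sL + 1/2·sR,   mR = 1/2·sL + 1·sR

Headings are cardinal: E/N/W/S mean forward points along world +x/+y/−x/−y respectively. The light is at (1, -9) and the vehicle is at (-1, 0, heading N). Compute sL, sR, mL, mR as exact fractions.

8/5 200/101 904/505 1404/505

left sensor world pos  = (-4, 1); dL² = 125
right sensor world pos = (2, 1); dR² = 101
sL = 200/125 = 8/5
sR = 200/101 = 200/101
mL = 1/2·sL + 1/2·sR = 904/505
mR = 1/2·sL + 1·sR = 1404/505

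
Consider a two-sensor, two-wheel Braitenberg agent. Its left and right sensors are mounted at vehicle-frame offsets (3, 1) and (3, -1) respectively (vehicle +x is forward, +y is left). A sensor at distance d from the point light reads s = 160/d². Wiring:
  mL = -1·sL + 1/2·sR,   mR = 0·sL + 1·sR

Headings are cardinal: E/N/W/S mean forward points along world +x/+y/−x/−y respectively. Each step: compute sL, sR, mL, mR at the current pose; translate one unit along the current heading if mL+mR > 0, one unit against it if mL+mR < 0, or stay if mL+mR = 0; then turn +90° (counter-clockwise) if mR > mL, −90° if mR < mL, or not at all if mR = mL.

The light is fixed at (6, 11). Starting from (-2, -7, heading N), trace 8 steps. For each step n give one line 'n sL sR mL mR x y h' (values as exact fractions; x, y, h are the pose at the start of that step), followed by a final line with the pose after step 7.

n=0: pose=(-2,-7,N); sL=80/153, sR=80/137; mL=-4840/20961, mR=80/137; mL+mR=7400/20961 → advance +1; mR−mL=17080/20961 → turn +1·90°
n=1: pose=(-2,-6,W); sL=32/89, sR=160/377; mL=-4944/33553, mR=160/377; mL+mR=9296/33553 → advance +1; mR−mL=19184/33553 → turn +1·90°
n=2: pose=(-3,-6,S); sL=10/29, sR=8/25; mL=-134/725, mR=8/25; mL+mR=98/725 → advance +1; mR−mL=366/725 → turn +1·90°
n=3: pose=(-3,-7,E); sL=32/65, sR=160/397; mL=-7504/25805, mR=160/397; mL+mR=2896/25805 → advance +1; mR−mL=17904/25805 → turn +1·90°
n=4: pose=(-2,-7,N); sL=80/153, sR=80/137; mL=-4840/20961, mR=80/137; mL+mR=7400/20961 → advance +1; mR−mL=17080/20961 → turn +1·90°
n=5: pose=(-2,-6,W); sL=32/89, sR=160/377; mL=-4944/33553, mR=160/377; mL+mR=9296/33553 → advance +1; mR−mL=19184/33553 → turn +1·90°
n=6: pose=(-3,-6,S); sL=10/29, sR=8/25; mL=-134/725, mR=8/25; mL+mR=98/725 → advance +1; mR−mL=366/725 → turn +1·90°
n=7: pose=(-3,-7,E); sL=32/65, sR=160/397; mL=-7504/25805, mR=160/397; mL+mR=2896/25805 → advance +1; mR−mL=17904/25805 → turn +1·90°

0 80/153 80/137 -4840/20961 80/137 -2 -7 N
1 32/89 160/377 -4944/33553 160/377 -2 -6 W
2 10/29 8/25 -134/725 8/25 -3 -6 S
3 32/65 160/397 -7504/25805 160/397 -3 -7 E
4 80/153 80/137 -4840/20961 80/137 -2 -7 N
5 32/89 160/377 -4944/33553 160/377 -2 -6 W
6 10/29 8/25 -134/725 8/25 -3 -6 S
7 32/65 160/397 -7504/25805 160/397 -3 -7 E
final -2 -7 N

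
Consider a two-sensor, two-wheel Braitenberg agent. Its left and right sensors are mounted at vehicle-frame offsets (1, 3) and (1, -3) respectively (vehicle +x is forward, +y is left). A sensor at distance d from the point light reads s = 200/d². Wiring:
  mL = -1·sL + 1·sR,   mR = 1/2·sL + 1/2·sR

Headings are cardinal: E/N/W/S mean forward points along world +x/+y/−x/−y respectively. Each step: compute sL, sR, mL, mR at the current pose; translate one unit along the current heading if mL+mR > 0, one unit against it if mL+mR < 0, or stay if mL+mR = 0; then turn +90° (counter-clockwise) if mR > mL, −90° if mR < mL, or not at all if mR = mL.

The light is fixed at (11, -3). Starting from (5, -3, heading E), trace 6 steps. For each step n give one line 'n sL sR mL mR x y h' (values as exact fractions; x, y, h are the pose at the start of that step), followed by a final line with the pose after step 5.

n=0: pose=(5,-3,E); sL=100/17, sR=100/17; mL=0, mR=100/17; mL+mR=100/17 → advance +1; mR−mL=100/17 → turn +1·90°
n=1: pose=(6,-3,N); sL=40/13, sR=40; mL=480/13, mR=280/13; mL+mR=760/13 → advance +1; mR−mL=-200/13 → turn -1·90°
n=2: pose=(6,-2,E); sL=25/4, sR=10; mL=15/4, mR=65/8; mL+mR=95/8 → advance +1; mR−mL=35/8 → turn +1·90°
n=3: pose=(7,-2,N); sL=200/53, sR=40; mL=1920/53, mR=1160/53; mL+mR=3080/53 → advance +1; mR−mL=-760/53 → turn -1·90°
n=4: pose=(7,-1,E); sL=100/17, sR=20; mL=240/17, mR=220/17; mL+mR=460/17 → advance +1; mR−mL=-20/17 → turn -1·90°
n=5: pose=(8,-1,S); sL=200, sR=200/37; mL=-7200/37, mR=3800/37; mL+mR=-3400/37 → advance -1; mR−mL=11000/37 → turn +1·90°

0 100/17 100/17 0 100/17 5 -3 E
1 40/13 40 480/13 280/13 6 -3 N
2 25/4 10 15/4 65/8 6 -2 E
3 200/53 40 1920/53 1160/53 7 -2 N
4 100/17 20 240/17 220/17 7 -1 E
5 200 200/37 -7200/37 3800/37 8 -1 S
final 8 0 E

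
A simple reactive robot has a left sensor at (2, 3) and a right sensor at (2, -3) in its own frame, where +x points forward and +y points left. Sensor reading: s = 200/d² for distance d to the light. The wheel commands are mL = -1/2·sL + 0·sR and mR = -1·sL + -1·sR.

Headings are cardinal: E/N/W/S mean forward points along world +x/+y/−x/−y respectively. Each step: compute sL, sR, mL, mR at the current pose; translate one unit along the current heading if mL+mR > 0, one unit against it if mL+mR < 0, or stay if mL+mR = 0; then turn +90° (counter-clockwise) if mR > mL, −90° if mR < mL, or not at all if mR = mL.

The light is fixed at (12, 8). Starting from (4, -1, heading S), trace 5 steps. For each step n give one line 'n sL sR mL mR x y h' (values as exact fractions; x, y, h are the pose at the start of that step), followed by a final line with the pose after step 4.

0 100/73 100/121 -50/73 -19400/8833 4 -1 S
1 200/221 8/5 -100/221 -2768/1105 4 0 W
2 25/17 50/13 -25/34 -1175/221 5 0 N
3 200/61 200/169 -100/61 -46000/10309 5 -1 E
4 100/73 100/121 -50/73 -19400/8833 4 -1 S
final 4 0 W

n=0: pose=(4,-1,S); sL=100/73, sR=100/121; mL=-50/73, mR=-19400/8833; mL+mR=-25450/8833 → advance -1; mR−mL=-13350/8833 → turn -1·90°
n=1: pose=(4,0,W); sL=200/221, sR=8/5; mL=-100/221, mR=-2768/1105; mL+mR=-3268/1105 → advance -1; mR−mL=-2268/1105 → turn -1·90°
n=2: pose=(5,0,N); sL=25/17, sR=50/13; mL=-25/34, mR=-1175/221; mL+mR=-2675/442 → advance -1; mR−mL=-2025/442 → turn -1·90°
n=3: pose=(5,-1,E); sL=200/61, sR=200/169; mL=-100/61, mR=-46000/10309; mL+mR=-62900/10309 → advance -1; mR−mL=-29100/10309 → turn -1·90°
n=4: pose=(4,-1,S); sL=100/73, sR=100/121; mL=-50/73, mR=-19400/8833; mL+mR=-25450/8833 → advance -1; mR−mL=-13350/8833 → turn -1·90°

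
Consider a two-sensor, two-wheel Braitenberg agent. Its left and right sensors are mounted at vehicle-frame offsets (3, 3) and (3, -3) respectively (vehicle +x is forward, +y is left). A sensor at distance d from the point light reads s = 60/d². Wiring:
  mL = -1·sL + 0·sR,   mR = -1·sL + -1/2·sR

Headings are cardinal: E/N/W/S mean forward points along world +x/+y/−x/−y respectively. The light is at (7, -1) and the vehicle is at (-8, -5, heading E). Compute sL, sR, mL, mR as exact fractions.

left sensor world pos  = (-5, -2); dL² = 145
right sensor world pos = (-5, -8); dR² = 193
sL = 60/145 = 12/29
sR = 60/193 = 60/193
mL = -1·sL + 0·sR = -12/29
mR = -1·sL + -1/2·sR = -3186/5597

12/29 60/193 -12/29 -3186/5597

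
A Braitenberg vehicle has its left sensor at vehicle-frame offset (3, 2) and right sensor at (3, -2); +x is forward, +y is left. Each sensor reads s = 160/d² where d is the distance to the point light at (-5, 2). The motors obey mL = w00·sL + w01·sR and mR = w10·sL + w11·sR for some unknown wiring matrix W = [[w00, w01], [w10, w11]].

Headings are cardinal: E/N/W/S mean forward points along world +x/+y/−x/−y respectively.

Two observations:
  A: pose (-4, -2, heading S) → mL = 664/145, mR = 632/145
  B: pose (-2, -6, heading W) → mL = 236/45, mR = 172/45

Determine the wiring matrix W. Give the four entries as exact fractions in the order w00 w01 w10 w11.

1/2 1 1 1/2

obs A: pose=(-4,-2,S) → sL=80/29, sR=16/5, mL=664/145, mR=632/145
obs B: pose=(-2,-6,W) → sL=8/5, sR=40/9, mL=236/45, mR=172/45
sensor matrix S = [[80/29, 16/5], [8/5, 40/9]]; det S = 46592/6525
solve [mL_A; mL_B] = S·[w00; w01] and [mR_A; mR_B] = S·[w10; w11]:
  w00 = 1/2, w01 = 1, w10 = 1, w11 = 1/2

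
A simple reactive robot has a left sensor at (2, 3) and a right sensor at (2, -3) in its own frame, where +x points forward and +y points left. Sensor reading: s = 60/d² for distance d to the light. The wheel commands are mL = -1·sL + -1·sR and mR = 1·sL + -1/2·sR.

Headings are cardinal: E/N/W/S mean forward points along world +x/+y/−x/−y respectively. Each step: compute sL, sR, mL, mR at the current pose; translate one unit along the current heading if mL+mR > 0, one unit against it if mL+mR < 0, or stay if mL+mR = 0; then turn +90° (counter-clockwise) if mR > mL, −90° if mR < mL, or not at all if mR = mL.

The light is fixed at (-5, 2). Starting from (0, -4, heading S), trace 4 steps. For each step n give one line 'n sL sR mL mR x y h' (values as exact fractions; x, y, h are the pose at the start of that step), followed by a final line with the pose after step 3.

0 15/32 15/17 -735/544 15/544 0 -4 S
1 60/53 60/113 -9960/5989 5190/5989 0 -3 E
2 6 30/29 -204/29 159/29 -1 -3 N
3 12/17 60/13 -1176/221 -354/221 -1 -4 W
final 0 -4 S

n=0: pose=(0,-4,S); sL=15/32, sR=15/17; mL=-735/544, mR=15/544; mL+mR=-45/34 → advance -1; mR−mL=375/272 → turn +1·90°
n=1: pose=(0,-3,E); sL=60/53, sR=60/113; mL=-9960/5989, mR=5190/5989; mL+mR=-90/113 → advance -1; mR−mL=15150/5989 → turn +1·90°
n=2: pose=(-1,-3,N); sL=6, sR=30/29; mL=-204/29, mR=159/29; mL+mR=-45/29 → advance -1; mR−mL=363/29 → turn +1·90°
n=3: pose=(-1,-4,W); sL=12/17, sR=60/13; mL=-1176/221, mR=-354/221; mL+mR=-90/13 → advance -1; mR−mL=822/221 → turn +1·90°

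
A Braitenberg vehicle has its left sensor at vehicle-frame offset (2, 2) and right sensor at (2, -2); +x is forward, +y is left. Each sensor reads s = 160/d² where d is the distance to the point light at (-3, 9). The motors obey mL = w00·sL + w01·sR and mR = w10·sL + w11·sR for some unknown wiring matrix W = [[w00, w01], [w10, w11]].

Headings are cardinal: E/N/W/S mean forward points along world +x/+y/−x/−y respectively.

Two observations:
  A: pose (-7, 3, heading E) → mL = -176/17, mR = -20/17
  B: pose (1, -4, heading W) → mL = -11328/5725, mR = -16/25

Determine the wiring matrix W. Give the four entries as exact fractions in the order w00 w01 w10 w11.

obs A: pose=(-7,3,E) → sL=8, sR=40/17, mL=-176/17, mR=-20/17
obs B: pose=(1,-4,W) → sL=160/229, sR=32/25, mL=-11328/5725, mR=-16/25
sensor matrix S = [[8, 40/17], [160/229, 32/25]]; det S = 836608/97325
solve [mL_A; mL_B] = S·[w00; w01] and [mR_A; mR_B] = S·[w10; w11]:
  w00 = -1, w01 = -1, w10 = 0, w11 = -1/2

-1 -1 0 -1/2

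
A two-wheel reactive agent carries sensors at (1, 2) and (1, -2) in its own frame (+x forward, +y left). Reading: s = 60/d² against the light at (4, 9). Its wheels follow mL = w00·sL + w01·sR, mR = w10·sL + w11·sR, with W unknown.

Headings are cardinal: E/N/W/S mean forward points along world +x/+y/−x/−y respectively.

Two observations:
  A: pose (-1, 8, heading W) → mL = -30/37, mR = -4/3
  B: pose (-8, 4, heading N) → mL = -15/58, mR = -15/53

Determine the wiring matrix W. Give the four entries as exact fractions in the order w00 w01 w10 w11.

obs A: pose=(-1,8,W) → sL=4/3, sR=60/37, mL=-30/37, mR=-4/3
obs B: pose=(-8,4,N) → sL=15/53, sR=15/29, mL=-15/58, mR=-15/53
sensor matrix S = [[4/3, 60/37], [15/53, 15/29]]; det S = 13120/56869
solve [mL_A; mL_B] = S·[w00; w01] and [mR_A; mR_B] = S·[w10; w11]:
  w00 = 0, w01 = -1/2, w10 = -1, w11 = 0

0 -1/2 -1 0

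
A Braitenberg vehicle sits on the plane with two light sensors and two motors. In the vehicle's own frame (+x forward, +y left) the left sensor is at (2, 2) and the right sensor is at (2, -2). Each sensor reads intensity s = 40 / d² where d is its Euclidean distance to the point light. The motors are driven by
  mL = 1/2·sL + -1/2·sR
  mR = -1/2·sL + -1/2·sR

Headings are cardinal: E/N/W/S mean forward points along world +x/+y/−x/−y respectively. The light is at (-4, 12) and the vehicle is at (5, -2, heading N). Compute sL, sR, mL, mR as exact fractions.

40/193 8/53 288/10229 -1832/10229

left sensor world pos  = (3, 0); dL² = 193
right sensor world pos = (7, 0); dR² = 265
sL = 40/193 = 40/193
sR = 40/265 = 8/53
mL = 1/2·sL + -1/2·sR = 288/10229
mR = -1/2·sL + -1/2·sR = -1832/10229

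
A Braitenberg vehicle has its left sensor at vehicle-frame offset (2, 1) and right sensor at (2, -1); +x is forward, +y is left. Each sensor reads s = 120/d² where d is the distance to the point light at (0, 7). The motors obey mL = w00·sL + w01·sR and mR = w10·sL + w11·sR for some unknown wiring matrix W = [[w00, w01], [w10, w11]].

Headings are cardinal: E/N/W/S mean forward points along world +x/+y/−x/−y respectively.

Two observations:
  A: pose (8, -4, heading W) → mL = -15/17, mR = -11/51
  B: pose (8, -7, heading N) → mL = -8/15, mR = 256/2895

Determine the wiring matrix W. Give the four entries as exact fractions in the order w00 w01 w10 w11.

obs A: pose=(8,-4,W) → sL=2/3, sR=15/17, mL=-15/17, mR=-11/51
obs B: pose=(8,-7,N) → sL=120/193, sR=8/15, mL=-8/15, mR=256/2895
sensor matrix S = [[2/3, 15/17], [120/193, 8/15]]; det S = -28504/147645
solve [mL_A; mL_B] = S·[w00; w01] and [mR_A; mR_B] = S·[w10; w11]:
  w00 = 0, w01 = -1, w10 = 1, w11 = -1

0 -1 1 -1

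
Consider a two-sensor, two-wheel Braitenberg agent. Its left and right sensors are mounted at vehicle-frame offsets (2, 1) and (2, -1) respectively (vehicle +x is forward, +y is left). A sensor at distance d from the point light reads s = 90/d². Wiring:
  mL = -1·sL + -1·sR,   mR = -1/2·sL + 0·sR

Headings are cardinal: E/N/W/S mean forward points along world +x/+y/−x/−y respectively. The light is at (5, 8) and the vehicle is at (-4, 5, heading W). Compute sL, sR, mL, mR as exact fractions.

90/137 18/25 -4716/3425 -45/137

left sensor world pos  = (-6, 4); dL² = 137
right sensor world pos = (-6, 6); dR² = 125
sL = 90/137 = 90/137
sR = 90/125 = 18/25
mL = -1·sL + -1·sR = -4716/3425
mR = -1/2·sL + 0·sR = -45/137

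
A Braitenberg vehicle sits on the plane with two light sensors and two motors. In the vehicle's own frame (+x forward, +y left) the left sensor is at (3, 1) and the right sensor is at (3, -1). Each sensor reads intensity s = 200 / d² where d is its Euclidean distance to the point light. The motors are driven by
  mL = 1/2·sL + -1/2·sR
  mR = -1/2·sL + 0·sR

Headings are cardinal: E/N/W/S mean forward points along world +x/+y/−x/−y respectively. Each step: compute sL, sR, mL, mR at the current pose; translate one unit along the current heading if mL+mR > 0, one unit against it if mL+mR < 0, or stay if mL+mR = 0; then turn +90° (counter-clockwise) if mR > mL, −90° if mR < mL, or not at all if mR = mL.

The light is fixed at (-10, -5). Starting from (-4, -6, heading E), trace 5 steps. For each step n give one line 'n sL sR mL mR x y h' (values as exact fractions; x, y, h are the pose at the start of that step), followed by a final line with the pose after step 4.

n=0: pose=(-4,-6,E); sL=200/81, sR=40/17; mL=80/1377, mR=-100/81; mL+mR=-20/17 → advance -1; mR−mL=-1780/1377 → turn -1·90°
n=1: pose=(-5,-6,S); sL=50/13, sR=25/4; mL=-125/104, mR=-25/13; mL+mR=-25/8 → advance -1; mR−mL=-75/104 → turn -1·90°
n=2: pose=(-5,-5,W); sL=40, sR=40; mL=0, mR=-20; mL+mR=-20 → advance -1; mR−mL=-20 → turn -1·90°
n=3: pose=(-4,-5,N); sL=100/17, sR=100/29; mL=600/493, mR=-50/17; mL+mR=-50/29 → advance -1; mR−mL=-2050/493 → turn -1·90°
n=4: pose=(-4,-6,E); sL=200/81, sR=40/17; mL=80/1377, mR=-100/81; mL+mR=-20/17 → advance -1; mR−mL=-1780/1377 → turn -1·90°

0 200/81 40/17 80/1377 -100/81 -4 -6 E
1 50/13 25/4 -125/104 -25/13 -5 -6 S
2 40 40 0 -20 -5 -5 W
3 100/17 100/29 600/493 -50/17 -4 -5 N
4 200/81 40/17 80/1377 -100/81 -4 -6 E
final -5 -6 S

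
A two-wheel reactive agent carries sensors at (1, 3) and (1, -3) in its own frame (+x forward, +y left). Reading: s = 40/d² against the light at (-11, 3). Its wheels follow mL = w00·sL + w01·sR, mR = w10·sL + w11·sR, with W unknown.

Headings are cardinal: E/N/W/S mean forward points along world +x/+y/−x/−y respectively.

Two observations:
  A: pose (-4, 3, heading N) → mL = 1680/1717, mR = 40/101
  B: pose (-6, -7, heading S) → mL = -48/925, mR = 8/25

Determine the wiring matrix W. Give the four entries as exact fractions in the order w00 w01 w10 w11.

1/2 -1/2 0 1

obs A: pose=(-4,3,N) → sL=40/17, sR=40/101, mL=1680/1717, mR=40/101
obs B: pose=(-6,-7,S) → sL=8/37, sR=8/25, mL=-48/925, mR=8/25
sensor matrix S = [[40/17, 40/101], [8/37, 8/25]]; det S = 211968/317645
solve [mL_A; mL_B] = S·[w00; w01] and [mR_A; mR_B] = S·[w10; w11]:
  w00 = 1/2, w01 = -1/2, w10 = 0, w11 = 1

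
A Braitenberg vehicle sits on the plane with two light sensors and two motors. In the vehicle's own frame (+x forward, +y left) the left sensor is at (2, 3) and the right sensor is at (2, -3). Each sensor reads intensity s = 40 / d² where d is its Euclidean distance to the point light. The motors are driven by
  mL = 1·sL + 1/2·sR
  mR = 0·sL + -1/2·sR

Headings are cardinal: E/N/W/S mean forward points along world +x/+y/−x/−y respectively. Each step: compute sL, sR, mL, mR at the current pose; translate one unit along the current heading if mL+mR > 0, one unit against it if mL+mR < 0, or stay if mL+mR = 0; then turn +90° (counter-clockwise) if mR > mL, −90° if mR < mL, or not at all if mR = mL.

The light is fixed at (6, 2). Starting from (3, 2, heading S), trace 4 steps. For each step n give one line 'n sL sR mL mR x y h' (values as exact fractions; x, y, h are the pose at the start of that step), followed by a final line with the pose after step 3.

n=0: pose=(3,2,S); sL=10, sR=1; mL=21/2, mR=-1/2; mL+mR=10 → advance +1; mR−mL=-11 → turn -1·90°
n=1: pose=(3,1,W); sL=40/41, sR=40/29; mL=1980/1189, mR=-20/29; mL+mR=40/41 → advance +1; mR−mL=-2800/1189 → turn -1·90°
n=2: pose=(2,1,N); sL=4/5, sR=20; mL=54/5, mR=-10; mL+mR=4/5 → advance +1; mR−mL=-104/5 → turn -1·90°
n=3: pose=(2,2,E); sL=40/13, sR=40/13; mL=60/13, mR=-20/13; mL+mR=40/13 → advance +1; mR−mL=-80/13 → turn -1·90°

0 10 1 21/2 -1/2 3 2 S
1 40/41 40/29 1980/1189 -20/29 3 1 W
2 4/5 20 54/5 -10 2 1 N
3 40/13 40/13 60/13 -20/13 2 2 E
final 3 2 S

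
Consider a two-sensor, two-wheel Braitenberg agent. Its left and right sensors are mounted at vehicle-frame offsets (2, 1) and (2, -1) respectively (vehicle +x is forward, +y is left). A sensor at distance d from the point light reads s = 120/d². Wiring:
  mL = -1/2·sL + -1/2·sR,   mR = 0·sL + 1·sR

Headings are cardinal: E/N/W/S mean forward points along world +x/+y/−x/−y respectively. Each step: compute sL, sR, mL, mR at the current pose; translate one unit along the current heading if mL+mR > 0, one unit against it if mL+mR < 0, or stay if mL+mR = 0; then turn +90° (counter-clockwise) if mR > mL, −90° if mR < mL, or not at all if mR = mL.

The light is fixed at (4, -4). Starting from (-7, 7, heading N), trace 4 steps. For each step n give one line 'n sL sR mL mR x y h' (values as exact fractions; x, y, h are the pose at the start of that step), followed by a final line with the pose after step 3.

0 120/313 120/269 -34920/84197 120/269 -7 7 N
1 12/29 60/169 -1884/4901 60/169 -7 8 W
2 120/181 120/221 -24120/40001 120/221 -6 8 S
3 6/13 15/26 -27/52 15/26 -6 9 E
final -5 9 N

n=0: pose=(-7,7,N); sL=120/313, sR=120/269; mL=-34920/84197, mR=120/269; mL+mR=2640/84197 → advance +1; mR−mL=72480/84197 → turn +1·90°
n=1: pose=(-7,8,W); sL=12/29, sR=60/169; mL=-1884/4901, mR=60/169; mL+mR=-144/4901 → advance -1; mR−mL=3624/4901 → turn +1·90°
n=2: pose=(-6,8,S); sL=120/181, sR=120/221; mL=-24120/40001, mR=120/221; mL+mR=-2400/40001 → advance -1; mR−mL=45840/40001 → turn +1·90°
n=3: pose=(-6,9,E); sL=6/13, sR=15/26; mL=-27/52, mR=15/26; mL+mR=3/52 → advance +1; mR−mL=57/52 → turn +1·90°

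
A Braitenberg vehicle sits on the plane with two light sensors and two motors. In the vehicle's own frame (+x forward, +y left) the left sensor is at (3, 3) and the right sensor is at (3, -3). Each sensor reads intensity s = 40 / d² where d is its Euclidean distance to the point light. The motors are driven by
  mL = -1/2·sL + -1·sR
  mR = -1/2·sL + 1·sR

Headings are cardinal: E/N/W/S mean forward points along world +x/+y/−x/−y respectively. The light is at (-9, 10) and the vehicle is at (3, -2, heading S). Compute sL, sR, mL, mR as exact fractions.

left sensor world pos  = (6, -5); dL² = 450
right sensor world pos = (0, -5); dR² = 306
sL = 40/450 = 4/45
sR = 40/306 = 20/153
mL = -1/2·sL + -1·sR = -134/765
mR = -1/2·sL + 1·sR = 22/255

4/45 20/153 -134/765 22/255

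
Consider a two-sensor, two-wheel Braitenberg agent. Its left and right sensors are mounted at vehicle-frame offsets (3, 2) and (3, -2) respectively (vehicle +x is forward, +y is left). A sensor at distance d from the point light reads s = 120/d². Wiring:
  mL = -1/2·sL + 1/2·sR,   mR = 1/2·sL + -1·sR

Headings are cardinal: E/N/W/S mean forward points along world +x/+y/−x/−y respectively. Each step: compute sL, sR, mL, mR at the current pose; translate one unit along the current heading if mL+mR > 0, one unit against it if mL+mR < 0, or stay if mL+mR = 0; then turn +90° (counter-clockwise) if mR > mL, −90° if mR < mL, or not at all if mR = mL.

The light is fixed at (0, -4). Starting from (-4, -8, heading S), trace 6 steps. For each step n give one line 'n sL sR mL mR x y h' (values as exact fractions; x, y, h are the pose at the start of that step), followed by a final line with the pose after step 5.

0 120/53 24/17 -384/901 -252/901 -4 -8 S
1 60 60/13 -360/13 330/13 -4 -7 E
2 120/49 40/3 800/147 -1780/147 -5 -7 N
3 15 3 -6 9/2 -5 -8 E
4 24/13 120/17 576/221 -1356/221 -6 -8 N
5 20/3 60/29 -200/87 110/87 -6 -9 E
final -7 -9 N

n=0: pose=(-4,-8,S); sL=120/53, sR=24/17; mL=-384/901, mR=-252/901; mL+mR=-12/17 → advance -1; mR−mL=132/901 → turn +1·90°
n=1: pose=(-4,-7,E); sL=60, sR=60/13; mL=-360/13, mR=330/13; mL+mR=-30/13 → advance -1; mR−mL=690/13 → turn +1·90°
n=2: pose=(-5,-7,N); sL=120/49, sR=40/3; mL=800/147, mR=-1780/147; mL+mR=-20/3 → advance -1; mR−mL=-860/49 → turn -1·90°
n=3: pose=(-5,-8,E); sL=15, sR=3; mL=-6, mR=9/2; mL+mR=-3/2 → advance -1; mR−mL=21/2 → turn +1·90°
n=4: pose=(-6,-8,N); sL=24/13, sR=120/17; mL=576/221, mR=-1356/221; mL+mR=-60/17 → advance -1; mR−mL=-1932/221 → turn -1·90°
n=5: pose=(-6,-9,E); sL=20/3, sR=60/29; mL=-200/87, mR=110/87; mL+mR=-30/29 → advance -1; mR−mL=310/87 → turn +1·90°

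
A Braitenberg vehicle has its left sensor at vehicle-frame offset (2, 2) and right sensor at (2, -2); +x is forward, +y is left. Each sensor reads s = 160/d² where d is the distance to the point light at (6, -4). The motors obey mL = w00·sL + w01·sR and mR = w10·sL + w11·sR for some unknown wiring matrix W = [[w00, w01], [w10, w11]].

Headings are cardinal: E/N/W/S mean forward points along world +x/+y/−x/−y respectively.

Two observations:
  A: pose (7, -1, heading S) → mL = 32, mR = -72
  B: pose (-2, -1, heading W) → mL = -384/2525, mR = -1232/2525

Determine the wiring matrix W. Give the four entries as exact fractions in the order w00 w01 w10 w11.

obs A: pose=(7,-1,S) → sL=16, sR=80, mL=32, mR=-72
obs B: pose=(-2,-1,W) → sL=160/101, sR=32/25, mL=-384/2525, mR=-1232/2525
sensor matrix S = [[16, 80], [160/101, 32/25]]; det S = -268288/2525
solve [mL_A; mL_B] = S·[w00; w01] and [mR_A; mR_B] = S·[w10; w11]:
  w00 = -1/2, w01 = 1/2, w10 = 1/2, w11 = -1

-1/2 1/2 1/2 -1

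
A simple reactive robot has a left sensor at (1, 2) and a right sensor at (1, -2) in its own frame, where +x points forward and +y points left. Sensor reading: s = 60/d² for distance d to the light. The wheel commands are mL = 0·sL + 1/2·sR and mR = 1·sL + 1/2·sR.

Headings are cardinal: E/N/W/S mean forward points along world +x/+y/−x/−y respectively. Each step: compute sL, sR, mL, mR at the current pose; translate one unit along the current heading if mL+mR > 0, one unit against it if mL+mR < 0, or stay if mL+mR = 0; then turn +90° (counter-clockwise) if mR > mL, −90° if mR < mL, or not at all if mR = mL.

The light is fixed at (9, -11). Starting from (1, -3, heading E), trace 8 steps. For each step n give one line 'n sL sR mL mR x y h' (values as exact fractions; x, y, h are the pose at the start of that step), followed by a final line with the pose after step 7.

n=0: pose=(1,-3,E); sL=60/149, sR=12/17; mL=6/17, mR=1914/2533; mL+mR=2808/2533 → advance +1; mR−mL=60/149 → turn +1·90°
n=1: pose=(2,-3,N); sL=10/27, sR=30/53; mL=15/53, mR=935/1431; mL+mR=1340/1431 → advance +1; mR−mL=10/27 → turn +1·90°
n=2: pose=(2,-2,W); sL=60/113, sR=12/37; mL=6/37, mR=2898/4181; mL+mR=3576/4181 → advance +1; mR−mL=60/113 → turn +1·90°
n=3: pose=(1,-2,S); sL=3/5, sR=15/41; mL=15/82, mR=321/410; mL+mR=198/205 → advance +1; mR−mL=3/5 → turn +1·90°
n=4: pose=(1,-3,E); sL=60/149, sR=12/17; mL=6/17, mR=1914/2533; mL+mR=2808/2533 → advance +1; mR−mL=60/149 → turn +1·90°
n=5: pose=(2,-3,N); sL=10/27, sR=30/53; mL=15/53, mR=935/1431; mL+mR=1340/1431 → advance +1; mR−mL=10/27 → turn +1·90°
n=6: pose=(2,-2,W); sL=60/113, sR=12/37; mL=6/37, mR=2898/4181; mL+mR=3576/4181 → advance +1; mR−mL=60/113 → turn +1·90°
n=7: pose=(1,-2,S); sL=3/5, sR=15/41; mL=15/82, mR=321/410; mL+mR=198/205 → advance +1; mR−mL=3/5 → turn +1·90°

0 60/149 12/17 6/17 1914/2533 1 -3 E
1 10/27 30/53 15/53 935/1431 2 -3 N
2 60/113 12/37 6/37 2898/4181 2 -2 W
3 3/5 15/41 15/82 321/410 1 -2 S
4 60/149 12/17 6/17 1914/2533 1 -3 E
5 10/27 30/53 15/53 935/1431 2 -3 N
6 60/113 12/37 6/37 2898/4181 2 -2 W
7 3/5 15/41 15/82 321/410 1 -2 S
final 1 -3 E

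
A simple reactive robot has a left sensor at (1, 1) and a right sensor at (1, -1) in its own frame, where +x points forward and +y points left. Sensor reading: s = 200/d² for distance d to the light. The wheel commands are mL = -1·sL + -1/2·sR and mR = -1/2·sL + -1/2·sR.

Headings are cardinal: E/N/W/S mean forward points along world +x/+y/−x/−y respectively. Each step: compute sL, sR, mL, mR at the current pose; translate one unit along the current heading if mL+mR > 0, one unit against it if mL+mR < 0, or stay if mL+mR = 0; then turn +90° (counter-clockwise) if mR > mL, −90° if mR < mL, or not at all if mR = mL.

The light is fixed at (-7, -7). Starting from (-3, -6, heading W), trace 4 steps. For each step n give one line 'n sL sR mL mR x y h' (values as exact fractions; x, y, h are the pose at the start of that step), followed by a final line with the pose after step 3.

0 200/9 200/13 -3500/117 -2200/117 -3 -6 W
1 50/9 25/2 -425/36 -325/36 -2 -6 S
2 40/9 200/37 -2380/333 -1640/333 -2 -5 E
3 100/9 100/17 -2150/153 -1300/153 -3 -5 N
final -3 -6 W

n=0: pose=(-3,-6,W); sL=200/9, sR=200/13; mL=-3500/117, mR=-2200/117; mL+mR=-1900/39 → advance -1; mR−mL=100/9 → turn +1·90°
n=1: pose=(-2,-6,S); sL=50/9, sR=25/2; mL=-425/36, mR=-325/36; mL+mR=-125/6 → advance -1; mR−mL=25/9 → turn +1·90°
n=2: pose=(-2,-5,E); sL=40/9, sR=200/37; mL=-2380/333, mR=-1640/333; mL+mR=-1340/111 → advance -1; mR−mL=20/9 → turn +1·90°
n=3: pose=(-3,-5,N); sL=100/9, sR=100/17; mL=-2150/153, mR=-1300/153; mL+mR=-1150/51 → advance -1; mR−mL=50/9 → turn +1·90°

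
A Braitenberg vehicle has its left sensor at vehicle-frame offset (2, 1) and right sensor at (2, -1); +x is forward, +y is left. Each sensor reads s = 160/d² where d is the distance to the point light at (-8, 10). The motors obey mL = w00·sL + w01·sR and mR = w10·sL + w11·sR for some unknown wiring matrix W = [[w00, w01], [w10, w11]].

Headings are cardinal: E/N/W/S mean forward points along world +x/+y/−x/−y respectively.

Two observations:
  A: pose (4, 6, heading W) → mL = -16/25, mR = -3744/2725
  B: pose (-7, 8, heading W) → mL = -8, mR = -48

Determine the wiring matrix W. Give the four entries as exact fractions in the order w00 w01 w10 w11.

obs A: pose=(4,6,W) → sL=32/25, sR=160/109, mL=-16/25, mR=-3744/2725
obs B: pose=(-7,8,W) → sL=16, sR=80, mL=-8, mR=-48
sensor matrix S = [[32/25, 160/109], [16, 80]]; det S = 43008/545
solve [mL_A; mL_B] = S·[w00; w01] and [mR_A; mR_B] = S·[w10; w11]:
  w00 = -1/2, w01 = 0, w10 = -1/2, w11 = -1/2

-1/2 0 -1/2 -1/2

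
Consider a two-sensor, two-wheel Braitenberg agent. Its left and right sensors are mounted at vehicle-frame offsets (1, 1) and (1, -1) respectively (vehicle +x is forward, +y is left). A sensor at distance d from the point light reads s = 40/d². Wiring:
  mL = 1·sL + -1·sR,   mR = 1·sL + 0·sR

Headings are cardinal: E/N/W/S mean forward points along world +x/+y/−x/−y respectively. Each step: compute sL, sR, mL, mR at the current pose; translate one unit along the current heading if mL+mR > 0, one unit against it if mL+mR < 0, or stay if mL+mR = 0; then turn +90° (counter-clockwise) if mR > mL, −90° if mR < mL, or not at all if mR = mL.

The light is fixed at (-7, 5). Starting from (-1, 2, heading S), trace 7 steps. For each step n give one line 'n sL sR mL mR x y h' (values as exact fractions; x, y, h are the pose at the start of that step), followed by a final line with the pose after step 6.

n=0: pose=(-1,2,S); sL=8/13, sR=40/41; mL=-192/533, mR=8/13; mL+mR=136/533 → advance +1; mR−mL=40/41 → turn +1·90°
n=1: pose=(-1,1,E); sL=20/29, sR=20/37; mL=160/1073, mR=20/29; mL+mR=900/1073 → advance +1; mR−mL=20/37 → turn +1·90°
n=2: pose=(0,1,N); sL=8/9, sR=40/73; mL=224/657, mR=8/9; mL+mR=808/657 → advance +1; mR−mL=40/73 → turn +1·90°
n=3: pose=(0,2,W); sL=10/13, sR=1; mL=-3/13, mR=10/13; mL+mR=7/13 → advance +1; mR−mL=1 → turn +1·90°
n=4: pose=(-1,2,S); sL=8/13, sR=40/41; mL=-192/533, mR=8/13; mL+mR=136/533 → advance +1; mR−mL=40/41 → turn +1·90°
n=5: pose=(-1,1,E); sL=20/29, sR=20/37; mL=160/1073, mR=20/29; mL+mR=900/1073 → advance +1; mR−mL=20/37 → turn +1·90°
n=6: pose=(0,1,N); sL=8/9, sR=40/73; mL=224/657, mR=8/9; mL+mR=808/657 → advance +1; mR−mL=40/73 → turn +1·90°

0 8/13 40/41 -192/533 8/13 -1 2 S
1 20/29 20/37 160/1073 20/29 -1 1 E
2 8/9 40/73 224/657 8/9 0 1 N
3 10/13 1 -3/13 10/13 0 2 W
4 8/13 40/41 -192/533 8/13 -1 2 S
5 20/29 20/37 160/1073 20/29 -1 1 E
6 8/9 40/73 224/657 8/9 0 1 N
final 0 2 W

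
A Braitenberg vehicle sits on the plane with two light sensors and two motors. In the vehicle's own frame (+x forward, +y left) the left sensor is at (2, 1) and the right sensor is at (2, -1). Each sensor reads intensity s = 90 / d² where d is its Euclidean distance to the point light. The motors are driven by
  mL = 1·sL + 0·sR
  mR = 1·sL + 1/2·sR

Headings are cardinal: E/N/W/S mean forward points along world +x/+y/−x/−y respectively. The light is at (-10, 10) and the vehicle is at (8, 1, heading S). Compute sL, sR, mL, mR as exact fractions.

45/241 9/41 45/241 5859/19762

left sensor world pos  = (9, -1); dL² = 482
right sensor world pos = (7, -1); dR² = 410
sL = 90/482 = 45/241
sR = 90/410 = 9/41
mL = 1·sL + 0·sR = 45/241
mR = 1·sL + 1/2·sR = 5859/19762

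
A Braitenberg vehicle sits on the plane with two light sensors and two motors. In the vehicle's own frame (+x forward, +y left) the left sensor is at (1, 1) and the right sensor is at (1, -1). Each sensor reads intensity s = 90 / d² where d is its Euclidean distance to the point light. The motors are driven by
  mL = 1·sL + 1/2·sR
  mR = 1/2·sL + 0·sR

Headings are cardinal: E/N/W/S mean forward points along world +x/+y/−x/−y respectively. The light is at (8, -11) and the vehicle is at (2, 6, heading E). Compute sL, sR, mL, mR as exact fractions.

left sensor world pos  = (3, 7); dL² = 349
right sensor world pos = (3, 5); dR² = 281
sL = 90/349 = 90/349
sR = 90/281 = 90/281
mL = 1·sL + 1/2·sR = 40995/98069
mR = 1/2·sL + 0·sR = 45/349

90/349 90/281 40995/98069 45/349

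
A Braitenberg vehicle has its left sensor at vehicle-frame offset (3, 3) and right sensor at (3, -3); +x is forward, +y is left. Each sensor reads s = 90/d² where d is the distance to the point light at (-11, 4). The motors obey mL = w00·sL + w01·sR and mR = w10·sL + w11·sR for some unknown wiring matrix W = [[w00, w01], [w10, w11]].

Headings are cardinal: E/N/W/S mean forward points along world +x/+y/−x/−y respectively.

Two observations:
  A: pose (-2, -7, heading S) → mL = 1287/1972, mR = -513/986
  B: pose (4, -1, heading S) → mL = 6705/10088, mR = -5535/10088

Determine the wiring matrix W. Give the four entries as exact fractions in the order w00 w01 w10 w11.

obs A: pose=(-2,-7,S) → sL=9/34, sR=45/116, mL=1287/1972, mR=-513/986
obs B: pose=(4,-1,S) → sL=45/194, sR=45/104, mL=6705/10088, mR=-5535/10088
sensor matrix S = [[9/34, 45/116], [45/194, 45/104]]; det S = 244215/9946768
solve [mL_A; mL_B] = S·[w00; w01] and [mR_A; mR_B] = S·[w10; w11]:
  w00 = 1, w01 = 1, w10 = -1/2, w11 = -1

1 1 -1/2 -1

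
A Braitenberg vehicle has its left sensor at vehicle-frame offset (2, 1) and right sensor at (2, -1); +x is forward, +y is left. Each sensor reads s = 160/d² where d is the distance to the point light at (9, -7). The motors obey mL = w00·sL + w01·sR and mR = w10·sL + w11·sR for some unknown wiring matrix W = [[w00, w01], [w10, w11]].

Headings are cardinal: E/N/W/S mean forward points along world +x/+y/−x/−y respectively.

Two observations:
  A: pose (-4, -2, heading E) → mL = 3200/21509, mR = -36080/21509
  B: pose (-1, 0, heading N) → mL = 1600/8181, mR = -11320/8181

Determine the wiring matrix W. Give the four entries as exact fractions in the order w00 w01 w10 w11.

-1 1 -1/2 -1

obs A: pose=(-4,-2,E) → sL=160/157, sR=160/137, mL=3200/21509, mR=-36080/21509
obs B: pose=(-1,0,N) → sL=80/101, sR=80/81, mL=1600/8181, mR=-11320/8181
sensor matrix S = [[160/157, 160/137], [80/101, 80/81]]; det S = 14336000/175965129
solve [mL_A; mL_B] = S·[w00; w01] and [mR_A; mR_B] = S·[w10; w11]:
  w00 = -1, w01 = 1, w10 = -1/2, w11 = -1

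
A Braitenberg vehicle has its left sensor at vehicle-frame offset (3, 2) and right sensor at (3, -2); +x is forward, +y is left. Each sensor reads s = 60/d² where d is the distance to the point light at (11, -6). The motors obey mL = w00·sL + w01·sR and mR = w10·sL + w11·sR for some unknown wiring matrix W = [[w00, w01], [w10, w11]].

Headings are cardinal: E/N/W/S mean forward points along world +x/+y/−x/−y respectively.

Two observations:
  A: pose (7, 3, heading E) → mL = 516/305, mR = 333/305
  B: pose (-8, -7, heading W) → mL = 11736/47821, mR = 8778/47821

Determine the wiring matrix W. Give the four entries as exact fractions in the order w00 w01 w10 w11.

1 1 1 1/2

obs A: pose=(7,3,E) → sL=30/61, sR=6/5, mL=516/305, mR=333/305
obs B: pose=(-8,-7,W) → sL=60/493, sR=12/97, mL=11736/47821, mR=8778/47821
sensor matrix S = [[30/61, 6/5], [60/493, 12/97]]; det S = -248544/2917081
solve [mL_A; mL_B] = S·[w00; w01] and [mR_A; mR_B] = S·[w10; w11]:
  w00 = 1, w01 = 1, w10 = 1, w11 = 1/2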